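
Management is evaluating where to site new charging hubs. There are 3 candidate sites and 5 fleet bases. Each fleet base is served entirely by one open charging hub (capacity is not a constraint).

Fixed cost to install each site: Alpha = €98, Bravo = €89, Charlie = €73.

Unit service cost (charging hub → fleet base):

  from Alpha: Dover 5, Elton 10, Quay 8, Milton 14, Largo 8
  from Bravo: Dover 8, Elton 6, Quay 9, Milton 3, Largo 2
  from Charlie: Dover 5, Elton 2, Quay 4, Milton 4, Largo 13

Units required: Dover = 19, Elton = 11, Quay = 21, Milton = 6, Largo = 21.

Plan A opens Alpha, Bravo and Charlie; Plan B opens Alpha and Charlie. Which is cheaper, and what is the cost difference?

Plan A is cheaper by 43.

Plan A: {Alpha, Bravo, Charlie}: Dover→Alpha 5·19=95, Elton→Charlie 2·11=22, Quay→Charlie 4·21=84, Milton→Bravo 3·6=18, Largo→Bravo 2·21=42. Service 261; fixed 260; total 521.
Plan B: {Alpha, Charlie}: Dover→Alpha 5·19=95, Elton→Charlie 2·11=22, Quay→Charlie 4·21=84, Milton→Charlie 4·6=24, Largo→Alpha 8·21=168. Service 393; fixed 171; total 564.
Difference: |521 − 564| = 43.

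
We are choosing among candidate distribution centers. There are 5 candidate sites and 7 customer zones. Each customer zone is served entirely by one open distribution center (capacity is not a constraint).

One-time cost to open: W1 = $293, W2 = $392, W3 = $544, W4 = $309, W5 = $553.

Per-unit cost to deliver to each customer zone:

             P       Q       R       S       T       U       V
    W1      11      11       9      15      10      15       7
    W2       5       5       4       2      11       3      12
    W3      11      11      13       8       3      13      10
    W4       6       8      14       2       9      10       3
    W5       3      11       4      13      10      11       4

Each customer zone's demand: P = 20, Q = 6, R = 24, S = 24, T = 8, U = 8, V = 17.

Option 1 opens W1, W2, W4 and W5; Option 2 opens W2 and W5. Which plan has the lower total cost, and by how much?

Option 2 is cheaper by 577.

Option 1: {W1, W2, W4, W5}: P→W5 3·20=60, Q→W2 5·6=30, R→W2 4·24=96, S→W2 2·24=48, T→W4 9·8=72, U→W2 3·8=24, V→W4 3·17=51. Service 381; fixed 1547; total 1928.
Option 2: {W2, W5}: P→W5 3·20=60, Q→W2 5·6=30, R→W2 4·24=96, S→W2 2·24=48, T→W5 10·8=80, U→W2 3·8=24, V→W5 4·17=68. Service 406; fixed 945; total 1351.
Difference: |1928 − 1351| = 577.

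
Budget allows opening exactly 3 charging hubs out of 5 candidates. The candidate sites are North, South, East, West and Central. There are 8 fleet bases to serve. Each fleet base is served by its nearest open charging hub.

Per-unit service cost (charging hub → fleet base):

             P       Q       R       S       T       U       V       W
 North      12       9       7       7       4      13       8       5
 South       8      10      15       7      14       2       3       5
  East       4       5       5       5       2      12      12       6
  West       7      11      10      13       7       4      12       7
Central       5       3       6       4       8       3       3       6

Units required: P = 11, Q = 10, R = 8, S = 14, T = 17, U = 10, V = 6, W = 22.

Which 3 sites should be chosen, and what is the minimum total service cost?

Choose South, East and Central; total service cost 352.

With exactly 3 open, each fleet base uses its cheapest among the chosen.
{South, East, Central}: P→East 4·11=44, Q→Central 3·10=30, R→East 5·8=40, S→Central 4·14=56, T→East 2·17=34, U→South 2·10=20, V→South 3·6=18, W→South 5·22=110. Service cost 352.
{North, East, Central}: service cost 362
{East, West, Central}: service cost 384
Among all 10 size-3 choices, {South, East, Central} is lowest.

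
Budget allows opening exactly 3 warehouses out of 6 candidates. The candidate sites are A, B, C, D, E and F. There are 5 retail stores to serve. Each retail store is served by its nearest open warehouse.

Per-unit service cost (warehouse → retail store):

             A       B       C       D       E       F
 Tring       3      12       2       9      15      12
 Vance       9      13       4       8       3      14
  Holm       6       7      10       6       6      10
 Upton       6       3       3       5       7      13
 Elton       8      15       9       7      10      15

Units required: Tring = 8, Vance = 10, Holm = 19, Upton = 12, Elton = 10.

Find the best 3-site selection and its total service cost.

Choose C, D and E; total service cost 266.

With exactly 3 open, each retail store uses its cheapest among the chosen.
{C, D, E}: Tring→C 2·8=16, Vance→E 3·10=30, Holm→D 6·19=114, Upton→C 3·12=36, Elton→D 7·10=70. Service cost 266.
{A, C, D}: service cost 276
{A, C, E}: service cost 276
Among all 20 size-3 choices, {C, D, E} is lowest.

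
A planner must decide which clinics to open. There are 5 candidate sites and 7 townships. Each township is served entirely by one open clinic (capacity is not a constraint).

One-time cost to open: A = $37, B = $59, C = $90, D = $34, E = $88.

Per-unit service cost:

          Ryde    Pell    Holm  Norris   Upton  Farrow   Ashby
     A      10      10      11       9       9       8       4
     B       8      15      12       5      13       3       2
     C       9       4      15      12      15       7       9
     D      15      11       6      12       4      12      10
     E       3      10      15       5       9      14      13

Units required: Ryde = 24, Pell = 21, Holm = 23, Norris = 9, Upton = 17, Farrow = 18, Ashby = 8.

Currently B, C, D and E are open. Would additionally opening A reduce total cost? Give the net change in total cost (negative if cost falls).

No — net change +37 (cost rises by 37).

Current service cost with {B, C, D, E}: 477.
Adding A: each township re-picks its cheapest; new service cost 477, saving 0.
Extra fixed cost: 37. Net change = 37 − 0 = 37.
(Totals: 748 → 785.)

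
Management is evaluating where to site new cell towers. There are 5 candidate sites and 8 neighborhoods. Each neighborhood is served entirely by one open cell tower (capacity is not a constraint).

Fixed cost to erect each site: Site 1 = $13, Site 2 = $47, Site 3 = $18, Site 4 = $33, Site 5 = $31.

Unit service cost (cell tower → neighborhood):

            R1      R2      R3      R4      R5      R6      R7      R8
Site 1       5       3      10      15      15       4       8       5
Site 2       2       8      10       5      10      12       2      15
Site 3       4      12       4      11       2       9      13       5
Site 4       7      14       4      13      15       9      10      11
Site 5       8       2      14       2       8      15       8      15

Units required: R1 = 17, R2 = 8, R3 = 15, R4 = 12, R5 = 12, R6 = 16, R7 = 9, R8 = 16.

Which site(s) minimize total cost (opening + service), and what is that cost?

Open Site 1, Site 2, Site 3 and Site 5; minimum total cost 429.

For any fixed open set, each neighborhood goes to its cheapest open site; total = fixed + service.
{Site 1, Site 2, Site 3, Site 5}: R1→Site 2 2·17=34, R2→Site 5 2·8=16, R3→Site 3 4·15=60, R4→Site 5 2·12=24, R5→Site 3 2·12=24, R6→Site 1 4·16=64, R7→Site 2 2·9=18, R8→Site 1 5·16=80. Service 320; fixed 109; total 429.
{Site 1, Site 2, Site 3}: R1→Site 2 2·17=34, R2→Site 1 3·8=24, R3→Site 3 4·15=60, R4→Site 2 5·12=60, R5→Site 3 2·12=24, R6→Site 1 4·16=64, R7→Site 2 2·9=18, R8→Site 1 5·16=80. Service 364; fixed 78; total 442.
{Site 1, Site 2, Site 3, Site 4, Site 5}: service 320 + fixed 142 = 462
{Site 1}: service 835 + fixed 13 = 848
No other subset beats 429.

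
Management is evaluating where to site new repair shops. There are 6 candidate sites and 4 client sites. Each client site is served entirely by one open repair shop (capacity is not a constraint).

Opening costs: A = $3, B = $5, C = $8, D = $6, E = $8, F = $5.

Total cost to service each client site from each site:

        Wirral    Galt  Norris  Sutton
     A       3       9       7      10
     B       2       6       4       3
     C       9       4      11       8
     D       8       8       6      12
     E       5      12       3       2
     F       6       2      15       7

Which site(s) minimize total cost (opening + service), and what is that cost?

For any fixed open set, each client site goes to its cheapest open site; total = fixed + service.
{B}: Wirral→B 2, Galt→B 6, Norris→B 4, Sutton→B 3. Service 15; fixed 5; total 20.
{B, F}: service 11 + fixed 10 = 21
{A, B}: Wirral→B 2, Galt→B 6, Norris→B 4, Sutton→B 3. Service 15; fixed 8; total 23.
{A, B, C, D, E, F}: service 9 + fixed 35 = 44
No other subset beats 20.

Open B only; minimum total cost 20.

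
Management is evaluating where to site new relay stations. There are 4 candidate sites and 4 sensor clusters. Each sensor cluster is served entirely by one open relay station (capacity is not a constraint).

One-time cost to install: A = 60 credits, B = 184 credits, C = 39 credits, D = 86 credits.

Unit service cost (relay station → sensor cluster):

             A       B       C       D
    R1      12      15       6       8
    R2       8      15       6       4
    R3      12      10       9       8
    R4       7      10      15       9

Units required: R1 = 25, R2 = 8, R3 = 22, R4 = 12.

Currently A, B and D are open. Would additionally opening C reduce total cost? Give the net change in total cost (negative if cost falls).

Yes — net change −11 (cost falls by 11).

Current service cost with {A, B, D}: 492.
Adding C: each sensor cluster re-picks its cheapest; new service cost 442, saving 50.
Extra fixed cost: 39. Net change = 39 − 50 = -11.
(Totals: 822 → 811.)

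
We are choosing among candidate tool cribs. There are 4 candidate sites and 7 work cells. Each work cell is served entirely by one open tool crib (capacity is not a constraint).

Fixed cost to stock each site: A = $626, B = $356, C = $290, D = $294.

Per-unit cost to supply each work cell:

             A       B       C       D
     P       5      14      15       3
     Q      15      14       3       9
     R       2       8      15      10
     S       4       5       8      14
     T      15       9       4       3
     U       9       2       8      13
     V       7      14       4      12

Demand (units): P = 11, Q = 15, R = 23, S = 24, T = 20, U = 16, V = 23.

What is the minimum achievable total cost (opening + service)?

Minimum total cost: 1337

For any fixed open set, each work cell goes to its cheapest open site; total = fixed + service.
{C}: P→C 15·11=165, Q→C 3·15=45, R→C 15·23=345, S→C 8·24=192, T→C 4·20=80, U→C 8·16=128, V→C 4·23=92. Service 1047; fixed 290; total 1337.
{B, C}: service 707 + fixed 646 = 1353
{C, D}: P→D 3·11=33, Q→C 3·15=45, R→D 10·23=230, S→C 8·24=192, T→D 3·20=60, U→C 8·16=128, V→C 4·23=92. Service 780; fixed 584; total 1364.
{A, B, C, D}: P→D 3·11=33, Q→C 3·15=45, R→A 2·23=46, S→A 4·24=96, T→D 3·20=60, U→B 2·16=32, V→C 4·23=92. Service 404; fixed 1566; total 1970.
(All 15 nonempty subsets were checked; C only is lowest.)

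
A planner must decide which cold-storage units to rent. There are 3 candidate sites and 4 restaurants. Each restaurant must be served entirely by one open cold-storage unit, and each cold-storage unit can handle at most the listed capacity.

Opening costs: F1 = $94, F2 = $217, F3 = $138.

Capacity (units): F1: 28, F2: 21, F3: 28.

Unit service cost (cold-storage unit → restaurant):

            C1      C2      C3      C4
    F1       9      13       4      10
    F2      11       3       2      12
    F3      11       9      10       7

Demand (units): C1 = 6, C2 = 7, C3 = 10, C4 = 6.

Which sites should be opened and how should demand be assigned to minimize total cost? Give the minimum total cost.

Minimum total cost: 431

Open {F1, F3}: C1→F1 9·6=54, C2→F3 9·7=63, C3→F1 4·10=40, C4→F3 7·6=42.
Loads: F1 carries 16/28, F3 carries 13/28. Service 199; fixed 232; total 431.
Next best feasible plan costs 443.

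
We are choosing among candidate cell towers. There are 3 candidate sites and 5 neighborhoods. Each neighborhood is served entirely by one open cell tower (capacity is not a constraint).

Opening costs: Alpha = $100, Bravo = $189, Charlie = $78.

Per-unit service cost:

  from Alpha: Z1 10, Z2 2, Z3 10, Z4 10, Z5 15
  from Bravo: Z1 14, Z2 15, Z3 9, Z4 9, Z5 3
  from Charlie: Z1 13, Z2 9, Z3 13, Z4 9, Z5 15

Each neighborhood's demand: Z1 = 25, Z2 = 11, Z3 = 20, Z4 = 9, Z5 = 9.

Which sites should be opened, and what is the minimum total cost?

For any fixed open set, each neighborhood goes to its cheapest open site; total = fixed + service.
{Alpha}: Z1→Alpha 10·25=250, Z2→Alpha 2·11=22, Z3→Alpha 10·20=200, Z4→Alpha 10·9=90, Z5→Alpha 15·9=135. Service 697; fixed 100; total 797.
{Alpha, Bravo}: service 560 + fixed 289 = 849
{Alpha, Charlie}: service 688 + fixed 178 = 866
{Alpha, Bravo, Charlie}: service 560 + fixed 367 = 927
No other subset beats 797.

Open Alpha only; minimum total cost 797.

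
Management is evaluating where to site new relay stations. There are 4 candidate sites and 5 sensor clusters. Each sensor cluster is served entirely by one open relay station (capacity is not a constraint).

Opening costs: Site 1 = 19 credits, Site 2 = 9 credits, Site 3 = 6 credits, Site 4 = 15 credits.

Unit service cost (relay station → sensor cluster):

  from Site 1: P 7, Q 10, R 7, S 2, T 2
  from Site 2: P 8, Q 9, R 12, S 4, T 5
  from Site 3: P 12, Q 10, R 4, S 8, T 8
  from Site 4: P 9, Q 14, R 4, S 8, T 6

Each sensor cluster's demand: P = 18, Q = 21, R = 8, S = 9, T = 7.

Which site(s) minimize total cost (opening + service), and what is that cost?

For any fixed open set, each sensor cluster goes to its cheapest open site; total = fixed + service.
{Site 1, Site 2, Site 3}: P→Site 1 7·18=126, Q→Site 2 9·21=189, R→Site 3 4·8=32, S→Site 1 2·9=18, T→Site 1 2·7=14. Service 379; fixed 34; total 413.
{Site 1, Site 2, Site 4}: P→Site 1 7·18=126, Q→Site 2 9·21=189, R→Site 4 4·8=32, S→Site 1 2·9=18, T→Site 1 2·7=14. Service 379; fixed 43; total 422.
{Site 1, Site 3}: P→Site 1 7·18=126, Q→Site 1 10·21=210, R→Site 3 4·8=32, S→Site 1 2·9=18, T→Site 1 2·7=14. Service 400; fixed 25; total 425.
{Site 1, Site 2, Site 3, Site 4}: service 379 + fixed 49 = 428
No other subset beats 413.

Open Site 1, Site 2 and Site 3; minimum total cost 413.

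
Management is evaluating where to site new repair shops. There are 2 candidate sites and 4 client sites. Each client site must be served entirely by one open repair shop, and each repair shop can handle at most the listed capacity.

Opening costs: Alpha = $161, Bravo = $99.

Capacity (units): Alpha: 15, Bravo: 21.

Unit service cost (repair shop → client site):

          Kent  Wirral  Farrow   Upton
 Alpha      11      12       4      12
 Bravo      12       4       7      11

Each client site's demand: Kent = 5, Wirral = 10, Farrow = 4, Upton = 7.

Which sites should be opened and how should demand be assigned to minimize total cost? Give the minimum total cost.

Minimum total cost: 448

Open {Alpha, Bravo}: Kent→Alpha 11·5=55, Wirral→Bravo 4·10=40, Farrow→Alpha 4·4=16, Upton→Bravo 11·7=77.
Loads: Alpha carries 9/15, Bravo carries 17/21. Service 188; fixed 260; total 448.
Next best feasible plan costs 460.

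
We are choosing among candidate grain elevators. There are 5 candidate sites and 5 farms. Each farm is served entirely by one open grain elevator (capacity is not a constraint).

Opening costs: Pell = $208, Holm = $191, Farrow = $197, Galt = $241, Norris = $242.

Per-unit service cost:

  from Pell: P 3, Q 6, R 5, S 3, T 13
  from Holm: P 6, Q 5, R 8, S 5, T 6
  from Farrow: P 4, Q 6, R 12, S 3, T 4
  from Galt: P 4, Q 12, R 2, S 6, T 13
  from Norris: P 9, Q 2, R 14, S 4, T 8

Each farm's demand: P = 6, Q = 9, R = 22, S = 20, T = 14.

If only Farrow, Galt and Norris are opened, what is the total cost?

Total cost: 882

Each farm is assigned to its cheapest site among the open ones.
{Farrow, Galt, Norris}: P→Farrow 4·6=24, Q→Norris 2·9=18, R→Galt 2·22=44, S→Farrow 3·20=60, T→Farrow 4·14=56. Service 202; fixed 680; total 882.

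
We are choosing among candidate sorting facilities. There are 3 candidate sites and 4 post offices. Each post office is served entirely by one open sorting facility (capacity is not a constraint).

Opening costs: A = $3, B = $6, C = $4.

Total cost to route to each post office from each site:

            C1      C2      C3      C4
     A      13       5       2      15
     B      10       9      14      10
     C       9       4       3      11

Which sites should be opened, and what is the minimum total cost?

For any fixed open set, each post office goes to its cheapest open site; total = fixed + service.
{C}: C1→C 9, C2→C 4, C3→C 3, C4→C 11. Service 27; fixed 4; total 31.
{A, C}: C1→C 9, C2→C 4, C3→A 2, C4→C 11. Service 26; fixed 7; total 33.
{A, B}: C1→B 10, C2→A 5, C3→A 2, C4→B 10. Service 27; fixed 9; total 36.
{A, B, C}: C1→C 9, C2→C 4, C3→A 2, C4→B 10. Service 25; fixed 13; total 38.
(All 7 nonempty subsets were checked; C only is lowest.)

Open C only; minimum total cost 31.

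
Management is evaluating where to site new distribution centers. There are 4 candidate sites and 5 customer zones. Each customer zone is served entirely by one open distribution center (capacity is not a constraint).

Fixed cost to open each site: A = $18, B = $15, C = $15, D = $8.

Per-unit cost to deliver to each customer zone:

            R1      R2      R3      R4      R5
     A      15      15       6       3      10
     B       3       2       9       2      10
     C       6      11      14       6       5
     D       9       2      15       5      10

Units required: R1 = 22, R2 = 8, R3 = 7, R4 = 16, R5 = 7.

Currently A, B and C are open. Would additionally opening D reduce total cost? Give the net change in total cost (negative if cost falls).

No — net change +8 (cost rises by 8).

Current service cost with {A, B, C}: 191.
Adding D: each customer zone re-picks its cheapest; new service cost 191, saving 0.
Extra fixed cost: 8. Net change = 8 − 0 = 8.
(Totals: 239 → 247.)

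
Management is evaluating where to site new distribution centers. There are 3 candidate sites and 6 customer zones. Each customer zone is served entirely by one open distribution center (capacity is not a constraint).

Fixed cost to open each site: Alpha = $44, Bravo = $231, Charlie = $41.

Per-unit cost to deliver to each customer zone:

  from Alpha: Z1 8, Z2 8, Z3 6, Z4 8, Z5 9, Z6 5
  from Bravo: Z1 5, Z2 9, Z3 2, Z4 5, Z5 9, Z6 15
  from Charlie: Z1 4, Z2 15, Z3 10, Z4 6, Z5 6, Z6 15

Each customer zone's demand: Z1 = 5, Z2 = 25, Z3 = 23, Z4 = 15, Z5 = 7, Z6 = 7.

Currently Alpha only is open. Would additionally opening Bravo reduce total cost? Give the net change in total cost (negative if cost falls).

Current service cost with {Alpha}: 596.
Adding Bravo: each customer zone re-picks its cheapest; new service cost 444, saving 152.
Extra fixed cost: 231. Net change = 231 − 152 = 79.
(Totals: 640 → 719.)

No — net change +79 (cost rises by 79).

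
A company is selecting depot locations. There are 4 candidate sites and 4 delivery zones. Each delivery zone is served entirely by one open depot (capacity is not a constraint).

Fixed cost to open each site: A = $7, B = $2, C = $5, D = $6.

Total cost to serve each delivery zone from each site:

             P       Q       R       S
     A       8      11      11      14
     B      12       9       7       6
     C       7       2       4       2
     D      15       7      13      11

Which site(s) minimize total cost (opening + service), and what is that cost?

Open C only; minimum total cost 20.

For any fixed open set, each delivery zone goes to its cheapest open site; total = fixed + service.
{C}: P→C 7, Q→C 2, R→C 4, S→C 2. Service 15; fixed 5; total 20.
{B, C}: P→C 7, Q→C 2, R→C 4, S→C 2. Service 15; fixed 7; total 22.
{C, D}: P→C 7, Q→C 2, R→C 4, S→C 2. Service 15; fixed 11; total 26.
{A, B, C, D}: service 15 + fixed 20 = 35
(All 15 nonempty subsets were checked; C only is lowest.)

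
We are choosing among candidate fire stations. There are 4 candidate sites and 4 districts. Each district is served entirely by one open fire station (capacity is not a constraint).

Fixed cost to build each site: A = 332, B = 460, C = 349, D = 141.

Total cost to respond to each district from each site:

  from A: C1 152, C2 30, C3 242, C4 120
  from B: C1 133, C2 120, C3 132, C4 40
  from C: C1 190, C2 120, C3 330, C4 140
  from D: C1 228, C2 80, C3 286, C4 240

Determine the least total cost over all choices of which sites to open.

Minimum total cost: 876

For any fixed open set, each district goes to its cheapest open site; total = fixed + service.
{A}: C1→A 152, C2→A 30, C3→A 242, C4→A 120. Service 544; fixed 332; total 876.
{B}: C1→B 133, C2→B 120, C3→B 132, C4→B 40. Service 425; fixed 460; total 885.
{D}: service 834 + fixed 141 = 975
{A, B, C, D}: service 335 + fixed 1282 = 1617
No other subset beats 876.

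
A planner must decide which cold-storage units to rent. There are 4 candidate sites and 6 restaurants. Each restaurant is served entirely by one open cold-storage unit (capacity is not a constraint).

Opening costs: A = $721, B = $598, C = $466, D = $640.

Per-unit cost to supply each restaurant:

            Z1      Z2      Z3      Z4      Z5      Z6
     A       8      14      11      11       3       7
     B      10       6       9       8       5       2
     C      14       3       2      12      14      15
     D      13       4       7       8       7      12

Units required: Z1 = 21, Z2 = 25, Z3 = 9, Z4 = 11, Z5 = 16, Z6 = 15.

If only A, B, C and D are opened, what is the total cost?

Total cost: 2852

Each restaurant is assigned to its cheapest site among the open ones.
{A, B, C, D}: Z1→A 8·21=168, Z2→C 3·25=75, Z3→C 2·9=18, Z4→B 8·11=88, Z5→A 3·16=48, Z6→B 2·15=30. Service 427; fixed 2425; total 2852.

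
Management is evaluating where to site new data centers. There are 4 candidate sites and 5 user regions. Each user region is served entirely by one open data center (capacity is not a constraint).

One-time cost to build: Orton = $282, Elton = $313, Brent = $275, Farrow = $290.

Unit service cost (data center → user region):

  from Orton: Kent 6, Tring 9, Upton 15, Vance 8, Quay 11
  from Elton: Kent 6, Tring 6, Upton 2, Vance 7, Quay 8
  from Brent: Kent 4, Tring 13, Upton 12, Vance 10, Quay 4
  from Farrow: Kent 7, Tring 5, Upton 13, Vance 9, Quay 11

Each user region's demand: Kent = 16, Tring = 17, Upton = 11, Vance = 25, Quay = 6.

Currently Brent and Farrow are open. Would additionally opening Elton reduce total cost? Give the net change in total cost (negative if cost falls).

Current service cost with {Brent, Farrow}: 530.
Adding Elton: each user region re-picks its cheapest; new service cost 370, saving 160.
Extra fixed cost: 313. Net change = 313 − 160 = 153.
(Totals: 1095 → 1248.)

No — net change +153 (cost rises by 153).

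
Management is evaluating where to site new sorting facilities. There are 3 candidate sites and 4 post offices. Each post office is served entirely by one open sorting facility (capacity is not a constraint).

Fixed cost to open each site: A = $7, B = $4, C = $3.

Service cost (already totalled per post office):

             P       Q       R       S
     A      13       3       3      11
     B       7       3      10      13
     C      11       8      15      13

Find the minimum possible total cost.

For any fixed open set, each post office goes to its cheapest open site; total = fixed + service.
{A, B}: P→B 7, Q→A 3, R→A 3, S→A 11. Service 24; fixed 11; total 35.
{A}: service 30 + fixed 7 = 37
{B}: P→B 7, Q→B 3, R→B 10, S→B 13. Service 33; fixed 4; total 37.
{A, B, C}: service 24 + fixed 14 = 38
No other subset beats 35.

Minimum total cost: 35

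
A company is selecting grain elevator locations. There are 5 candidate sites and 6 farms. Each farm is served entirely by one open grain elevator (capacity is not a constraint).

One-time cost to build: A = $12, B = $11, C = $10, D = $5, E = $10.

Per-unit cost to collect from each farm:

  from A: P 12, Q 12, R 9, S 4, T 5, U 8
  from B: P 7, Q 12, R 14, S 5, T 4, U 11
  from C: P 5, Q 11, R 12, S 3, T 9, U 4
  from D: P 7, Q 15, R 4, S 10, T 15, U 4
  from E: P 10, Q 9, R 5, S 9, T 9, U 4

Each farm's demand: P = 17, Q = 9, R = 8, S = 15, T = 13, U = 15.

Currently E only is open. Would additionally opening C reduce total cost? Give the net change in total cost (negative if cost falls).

Yes — net change −165 (cost falls by 165).

Current service cost with {E}: 603.
Adding C: each farm re-picks its cheapest; new service cost 428, saving 175.
Extra fixed cost: 10. Net change = 10 − 175 = -165.
(Totals: 613 → 448.)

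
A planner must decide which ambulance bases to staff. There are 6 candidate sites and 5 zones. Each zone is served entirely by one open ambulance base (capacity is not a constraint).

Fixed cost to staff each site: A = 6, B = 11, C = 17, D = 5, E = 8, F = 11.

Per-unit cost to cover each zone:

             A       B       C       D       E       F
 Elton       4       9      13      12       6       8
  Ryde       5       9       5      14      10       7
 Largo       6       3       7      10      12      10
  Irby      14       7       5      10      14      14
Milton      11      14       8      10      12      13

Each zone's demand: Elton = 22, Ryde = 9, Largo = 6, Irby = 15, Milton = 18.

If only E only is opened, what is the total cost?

Total cost: 728

Each zone is assigned to its cheapest site among the open ones.
{E}: Elton→E 6·22=132, Ryde→E 10·9=90, Largo→E 12·6=72, Irby→E 14·15=210, Milton→E 12·18=216. Service 720; fixed 8; total 728.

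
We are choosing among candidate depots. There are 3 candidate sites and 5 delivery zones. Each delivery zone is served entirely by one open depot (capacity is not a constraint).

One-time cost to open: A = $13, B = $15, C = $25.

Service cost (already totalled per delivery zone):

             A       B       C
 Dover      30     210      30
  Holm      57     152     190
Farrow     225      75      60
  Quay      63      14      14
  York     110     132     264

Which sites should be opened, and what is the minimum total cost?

Open A and C; minimum total cost 309.

For any fixed open set, each delivery zone goes to its cheapest open site; total = fixed + service.
{A, C}: Dover→A 30, Holm→A 57, Farrow→C 60, Quay→C 14, York→A 110. Service 271; fixed 38; total 309.
{A, B}: Dover→A 30, Holm→A 57, Farrow→B 75, Quay→B 14, York→A 110. Service 286; fixed 28; total 314.
{A, B, C}: service 271 + fixed 53 = 324
{A}: service 485 + fixed 13 = 498
No other subset beats 309.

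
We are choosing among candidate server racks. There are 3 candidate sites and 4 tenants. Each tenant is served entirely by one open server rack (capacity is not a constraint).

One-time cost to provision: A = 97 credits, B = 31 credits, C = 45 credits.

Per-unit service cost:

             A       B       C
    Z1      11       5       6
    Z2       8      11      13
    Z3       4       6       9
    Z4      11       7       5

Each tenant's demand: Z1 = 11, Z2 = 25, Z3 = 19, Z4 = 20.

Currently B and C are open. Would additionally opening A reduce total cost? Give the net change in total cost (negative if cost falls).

Yes — net change −16 (cost falls by 16).

Current service cost with {B, C}: 544.
Adding A: each tenant re-picks its cheapest; new service cost 431, saving 113.
Extra fixed cost: 97. Net change = 97 − 113 = -16.
(Totals: 620 → 604.)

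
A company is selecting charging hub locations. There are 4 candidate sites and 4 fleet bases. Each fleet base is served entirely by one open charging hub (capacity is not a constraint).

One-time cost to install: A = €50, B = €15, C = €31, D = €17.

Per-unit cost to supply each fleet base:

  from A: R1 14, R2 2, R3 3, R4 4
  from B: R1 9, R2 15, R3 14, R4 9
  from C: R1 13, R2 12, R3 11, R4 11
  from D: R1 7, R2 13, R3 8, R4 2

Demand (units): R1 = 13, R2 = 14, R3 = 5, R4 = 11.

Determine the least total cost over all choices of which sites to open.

Minimum total cost: 223

For any fixed open set, each fleet base goes to its cheapest open site; total = fixed + service.
{A, D}: R1→D 7·13=91, R2→A 2·14=28, R3→A 3·5=15, R4→D 2·11=22. Service 156; fixed 67; total 223.
{A, B, D}: R1→D 7·13=91, R2→A 2·14=28, R3→A 3·5=15, R4→D 2·11=22. Service 156; fixed 82; total 238.
{A, C, D}: service 156 + fixed 98 = 254
{A, B, C, D}: service 156 + fixed 113 = 269
(All 15 nonempty subsets were checked; A and D is lowest.)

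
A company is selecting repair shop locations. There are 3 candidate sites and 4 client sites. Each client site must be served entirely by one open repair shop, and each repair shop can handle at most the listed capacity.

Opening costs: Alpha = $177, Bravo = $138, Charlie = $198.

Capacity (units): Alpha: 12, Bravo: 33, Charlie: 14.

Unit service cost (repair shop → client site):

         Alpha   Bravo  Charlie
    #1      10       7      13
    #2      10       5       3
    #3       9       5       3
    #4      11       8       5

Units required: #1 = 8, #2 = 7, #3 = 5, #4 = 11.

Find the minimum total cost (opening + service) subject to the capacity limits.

Open {Bravo}: #1→Bravo 7·8=56, #2→Bravo 5·7=35, #3→Bravo 5·5=25, #4→Bravo 8·11=88.
Loads: Bravo carries 31/33. Service 204; fixed 138; total 342.
Next best feasible plan costs 507.

Minimum total cost: 342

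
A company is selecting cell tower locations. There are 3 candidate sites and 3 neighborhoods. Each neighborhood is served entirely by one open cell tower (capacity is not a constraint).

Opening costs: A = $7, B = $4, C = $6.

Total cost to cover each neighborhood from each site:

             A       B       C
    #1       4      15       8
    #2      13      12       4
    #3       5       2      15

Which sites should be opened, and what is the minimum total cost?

Open B and C; minimum total cost 24.

For any fixed open set, each neighborhood goes to its cheapest open site; total = fixed + service.
{B, C}: #1→C 8, #2→C 4, #3→B 2. Service 14; fixed 10; total 24.
{A, C}: service 13 + fixed 13 = 26
{A, B, C}: #1→A 4, #2→C 4, #3→B 2. Service 10; fixed 17; total 27.
{B}: service 29 + fixed 4 = 33
No other subset beats 24.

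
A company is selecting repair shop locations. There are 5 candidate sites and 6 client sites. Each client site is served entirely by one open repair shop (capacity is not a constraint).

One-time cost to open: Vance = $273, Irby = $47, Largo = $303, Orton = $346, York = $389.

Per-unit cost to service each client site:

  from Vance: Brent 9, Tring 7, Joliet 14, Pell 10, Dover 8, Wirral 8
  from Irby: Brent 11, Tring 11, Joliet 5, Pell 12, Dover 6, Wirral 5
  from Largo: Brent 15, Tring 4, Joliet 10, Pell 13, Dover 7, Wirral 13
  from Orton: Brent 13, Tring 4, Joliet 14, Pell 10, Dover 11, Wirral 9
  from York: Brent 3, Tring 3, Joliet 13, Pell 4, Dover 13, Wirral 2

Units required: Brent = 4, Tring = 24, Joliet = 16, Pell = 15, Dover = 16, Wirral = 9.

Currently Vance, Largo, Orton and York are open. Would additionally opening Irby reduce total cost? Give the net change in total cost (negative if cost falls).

Current service cost with {Vance, Largo, Orton, York}: 434.
Adding Irby: each client site re-picks its cheapest; new service cost 338, saving 96.
Extra fixed cost: 47. Net change = 47 − 96 = -49.
(Totals: 1745 → 1696.)

Yes — net change −49 (cost falls by 49).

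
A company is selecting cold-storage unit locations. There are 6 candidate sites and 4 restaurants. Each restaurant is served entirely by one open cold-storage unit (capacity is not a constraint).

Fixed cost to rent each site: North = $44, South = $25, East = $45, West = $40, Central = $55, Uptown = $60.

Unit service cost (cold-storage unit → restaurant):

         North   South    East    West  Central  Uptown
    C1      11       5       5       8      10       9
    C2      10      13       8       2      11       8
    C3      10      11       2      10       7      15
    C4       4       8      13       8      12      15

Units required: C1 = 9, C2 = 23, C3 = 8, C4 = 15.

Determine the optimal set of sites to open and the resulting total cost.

For any fixed open set, each restaurant goes to its cheapest open site; total = fixed + service.
{North, East, West}: C1→East 5·9=45, C2→West 2·23=46, C3→East 2·8=16, C4→North 4·15=60. Service 167; fixed 129; total 296.
{East, West}: service 227 + fixed 85 = 312
{North, South, East, West}: C1→South 5·9=45, C2→West 2·23=46, C3→East 2·8=16, C4→North 4·15=60. Service 167; fixed 154; total 321.
{North, South, East, West, Central, Uptown}: service 167 + fixed 269 = 436
No other subset beats 296.

Open North, East and West; minimum total cost 296.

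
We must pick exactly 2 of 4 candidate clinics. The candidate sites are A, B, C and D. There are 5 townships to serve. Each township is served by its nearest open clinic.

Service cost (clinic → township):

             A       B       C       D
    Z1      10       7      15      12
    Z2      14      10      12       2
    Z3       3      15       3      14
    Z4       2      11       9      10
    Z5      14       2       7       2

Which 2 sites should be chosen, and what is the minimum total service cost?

Choose A and D; total service cost 19.

With exactly 2 open, each township uses its cheapest among the chosen.
{A, D}: Z1→A 10, Z2→D 2, Z3→A 3, Z4→A 2, Z5→D 2. Service cost 19.
{A, B}: service cost 24
{C, D}: service cost 28
Among all 6 size-2 choices, {A, D} is lowest.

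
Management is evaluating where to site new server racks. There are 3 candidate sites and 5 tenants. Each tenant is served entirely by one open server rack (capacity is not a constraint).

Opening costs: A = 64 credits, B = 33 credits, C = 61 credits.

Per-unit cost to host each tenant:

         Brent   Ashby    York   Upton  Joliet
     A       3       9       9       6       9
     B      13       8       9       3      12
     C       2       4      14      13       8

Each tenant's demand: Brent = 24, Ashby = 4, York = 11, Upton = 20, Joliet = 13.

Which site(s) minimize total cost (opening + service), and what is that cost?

For any fixed open set, each tenant goes to its cheapest open site; total = fixed + service.
{B, C}: Brent→C 2·24=48, Ashby→C 4·4=16, York→B 9·11=99, Upton→B 3·20=60, Joliet→C 8·13=104. Service 327; fixed 94; total 421.
{A, B}: service 380 + fixed 97 = 477
{A, B, C}: service 327 + fixed 158 = 485
{B}: Brent→B 13·24=312, Ashby→B 8·4=32, York→B 9·11=99, Upton→B 3·20=60, Joliet→B 12·13=156. Service 659; fixed 33; total 692.
No other subset beats 421.

Open B and C; minimum total cost 421.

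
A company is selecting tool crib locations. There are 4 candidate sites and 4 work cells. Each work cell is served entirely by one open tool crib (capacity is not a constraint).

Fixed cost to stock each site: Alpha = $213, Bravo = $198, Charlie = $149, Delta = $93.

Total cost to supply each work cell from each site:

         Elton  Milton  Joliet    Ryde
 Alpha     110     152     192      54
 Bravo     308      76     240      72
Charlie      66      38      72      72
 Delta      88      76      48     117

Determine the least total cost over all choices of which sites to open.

Minimum total cost: 397

For any fixed open set, each work cell goes to its cheapest open site; total = fixed + service.
{Charlie}: Elton→Charlie 66, Milton→Charlie 38, Joliet→Charlie 72, Ryde→Charlie 72. Service 248; fixed 149; total 397.
{Delta}: service 329 + fixed 93 = 422
{Charlie, Delta}: service 224 + fixed 242 = 466
{Alpha, Bravo, Charlie, Delta}: service 206 + fixed 653 = 859
No other subset beats 397.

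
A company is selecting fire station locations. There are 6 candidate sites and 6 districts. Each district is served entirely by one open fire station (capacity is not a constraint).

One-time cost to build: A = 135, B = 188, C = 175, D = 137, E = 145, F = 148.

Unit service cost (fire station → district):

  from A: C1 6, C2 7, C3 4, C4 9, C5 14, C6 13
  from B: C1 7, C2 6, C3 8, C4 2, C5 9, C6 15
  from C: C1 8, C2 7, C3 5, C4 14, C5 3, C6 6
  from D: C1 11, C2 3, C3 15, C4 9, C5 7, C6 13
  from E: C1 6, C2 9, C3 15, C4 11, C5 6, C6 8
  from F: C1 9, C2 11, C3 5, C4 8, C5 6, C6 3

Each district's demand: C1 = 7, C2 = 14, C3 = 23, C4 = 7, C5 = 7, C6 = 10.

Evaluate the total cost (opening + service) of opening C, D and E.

Total cost: 800

Each district is assigned to its cheapest site among the open ones.
{C, D, E}: C1→E 6·7=42, C2→D 3·14=42, C3→C 5·23=115, C4→D 9·7=63, C5→C 3·7=21, C6→C 6·10=60. Service 343; fixed 457; total 800.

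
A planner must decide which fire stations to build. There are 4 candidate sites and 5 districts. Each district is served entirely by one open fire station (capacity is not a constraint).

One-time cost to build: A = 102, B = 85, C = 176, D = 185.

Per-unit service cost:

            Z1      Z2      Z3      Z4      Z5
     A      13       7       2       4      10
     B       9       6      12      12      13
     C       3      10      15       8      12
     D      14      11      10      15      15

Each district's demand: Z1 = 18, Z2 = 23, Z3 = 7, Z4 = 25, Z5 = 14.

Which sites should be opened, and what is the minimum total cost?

Open A and B; minimum total cost 741.

For any fixed open set, each district goes to its cheapest open site; total = fixed + service.
{A, B}: Z1→B 9·18=162, Z2→B 6·23=138, Z3→A 2·7=14, Z4→A 4·25=100, Z5→A 10·14=140. Service 554; fixed 187; total 741.
{A, C}: Z1→C 3·18=54, Z2→A 7·23=161, Z3→A 2·7=14, Z4→A 4·25=100, Z5→A 10·14=140. Service 469; fixed 278; total 747.
{A}: service 649 + fixed 102 = 751
{A, B, C, D}: Z1→C 3·18=54, Z2→B 6·23=138, Z3→A 2·7=14, Z4→A 4·25=100, Z5→A 10·14=140. Service 446; fixed 548; total 994.
(All 15 nonempty subsets were checked; A and B is lowest.)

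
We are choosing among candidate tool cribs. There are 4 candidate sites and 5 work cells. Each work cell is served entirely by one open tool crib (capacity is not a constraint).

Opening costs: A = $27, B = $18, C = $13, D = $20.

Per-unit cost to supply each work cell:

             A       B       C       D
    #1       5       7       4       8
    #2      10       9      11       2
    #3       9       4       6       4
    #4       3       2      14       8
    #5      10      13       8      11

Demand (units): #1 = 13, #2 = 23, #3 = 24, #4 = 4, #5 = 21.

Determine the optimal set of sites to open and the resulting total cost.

Open B, C and D; minimum total cost 421.

For any fixed open set, each work cell goes to its cheapest open site; total = fixed + service.
{B, C, D}: #1→C 4·13=52, #2→D 2·23=46, #3→B 4·24=96, #4→B 2·4=8, #5→C 8·21=168. Service 370; fixed 51; total 421.
{C, D}: service 394 + fixed 33 = 427
{A, C, D}: service 374 + fixed 60 = 434
{A, B, C, D}: #1→C 4·13=52, #2→D 2·23=46, #3→B 4·24=96, #4→B 2·4=8, #5→C 8·21=168. Service 370; fixed 78; total 448.
No other subset beats 421.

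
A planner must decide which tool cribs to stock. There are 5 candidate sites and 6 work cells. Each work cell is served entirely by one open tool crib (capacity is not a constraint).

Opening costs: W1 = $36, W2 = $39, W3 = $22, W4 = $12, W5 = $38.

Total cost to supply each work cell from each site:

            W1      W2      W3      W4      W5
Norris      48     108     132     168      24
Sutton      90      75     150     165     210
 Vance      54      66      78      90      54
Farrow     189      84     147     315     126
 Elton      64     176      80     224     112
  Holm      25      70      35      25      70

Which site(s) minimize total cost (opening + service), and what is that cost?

For any fixed open set, each work cell goes to its cheapest open site; total = fixed + service.
{W1, W2}: Norris→W1 48, Sutton→W2 75, Vance→W1 54, Farrow→W2 84, Elton→W1 64, Holm→W1 25. Service 350; fixed 75; total 425.
{W1, W2, W4}: service 350 + fixed 87 = 437
{W1, W2, W5}: Norris→W5 24, Sutton→W2 75, Vance→W1 54, Farrow→W2 84, Elton→W1 64, Holm→W1 25. Service 326; fixed 113; total 439.
{W1, W2, W3, W4, W5}: service 326 + fixed 147 = 473
No other subset beats 425.

Open W1 and W2; minimum total cost 425.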